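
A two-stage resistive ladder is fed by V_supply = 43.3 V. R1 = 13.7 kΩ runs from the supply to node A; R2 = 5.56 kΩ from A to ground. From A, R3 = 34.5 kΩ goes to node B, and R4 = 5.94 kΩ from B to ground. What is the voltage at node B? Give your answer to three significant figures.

V_B ≈ 1.67 V

Node A sees R2 in parallel with the series input of stage 2, R3 + R4 = 40.44 kΩ.
Effective lower resistance at A: R2 ‖ 40.44 = 4.888 kΩ.
V_A = 43.3 × 4.888/(13.7 + 4.888) = 11.39 V.
V_B = V_A × 0.1469 = 1.672 V.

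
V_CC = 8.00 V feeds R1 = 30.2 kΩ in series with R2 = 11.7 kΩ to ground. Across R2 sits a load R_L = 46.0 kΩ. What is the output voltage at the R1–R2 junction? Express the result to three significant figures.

First combine the lower leg with the load: R2 ‖ R_L = 9.328 kΩ.
Now apply the divider: V_out = 8.00 × 0.2360 = 1.888 V.

V_out ≈ 1.89 V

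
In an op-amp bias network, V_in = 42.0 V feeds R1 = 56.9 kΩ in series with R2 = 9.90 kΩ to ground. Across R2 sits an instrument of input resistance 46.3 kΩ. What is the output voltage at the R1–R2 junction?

R2 ‖ R_L = (9.90 × 46.3)/(9.90 + 46.3) = 8.156 kΩ.
Then V_out = V_in · R2'/(R1 + R2') = 42.0 × 8.156/65.06 = 5.266 V.
(Unloaded it would be 6.22 V; the load pulls it down.)

V_out ≈ 5.27 V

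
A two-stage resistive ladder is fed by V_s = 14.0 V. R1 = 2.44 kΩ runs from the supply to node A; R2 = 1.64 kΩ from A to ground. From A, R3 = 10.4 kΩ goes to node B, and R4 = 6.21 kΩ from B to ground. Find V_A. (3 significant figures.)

Node A sees R2 in parallel with the series input of stage 2, R3 + R4 = 16.61 kΩ.
Effective lower resistance at A: R2 ‖ 16.61 = 1.493 kΩ.
V_A = 14.0 × 1.493/(2.44 + 1.493) = 5.314 V.

V_A ≈ 5.31 V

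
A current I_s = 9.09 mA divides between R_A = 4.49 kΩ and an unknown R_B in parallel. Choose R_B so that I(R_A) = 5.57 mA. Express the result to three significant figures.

R_B ≈ 7.10 kΩ

The fraction through R_A equals R_B/(R_A+R_B).
With f = 0.6128, R_B = R_A · f/(1−f) = 4.49 × 1.582 = 7.105 kΩ.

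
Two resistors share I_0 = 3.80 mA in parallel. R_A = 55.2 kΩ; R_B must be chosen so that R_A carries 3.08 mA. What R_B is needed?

In a two-way split, I_A/I_0 = R_B/(R_A + R_B).
3.08/3.80 = R_B/(R_A + R_B) → R_B = R_A · (0.8105)/(1 − 0.8105) = 55.2 × 4.278 = 236.1 kΩ.

R_B ≈ 236 kΩ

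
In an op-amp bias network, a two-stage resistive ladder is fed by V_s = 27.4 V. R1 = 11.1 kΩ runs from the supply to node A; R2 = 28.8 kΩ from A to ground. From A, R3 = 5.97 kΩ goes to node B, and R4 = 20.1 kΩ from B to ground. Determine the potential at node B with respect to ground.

Node A sees R2 in parallel with the series input of stage 2, R3 + R4 = 26.07 kΩ.
R2 ‖ (R3+R4) = 13.68 kΩ.
V_A = 27.4 × 13.68/(11.1 + 13.68) = 15.13 V.
V_B = V_A × 0.7710 = 11.66 V.

V_B ≈ 11.7 V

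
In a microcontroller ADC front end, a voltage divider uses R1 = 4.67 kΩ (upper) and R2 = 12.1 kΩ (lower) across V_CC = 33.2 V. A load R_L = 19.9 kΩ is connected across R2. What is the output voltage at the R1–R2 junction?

First combine the lower leg with the load: R2 ‖ R_L = 7.525 kΩ.
Now apply the divider: V_out = 33.2 × 0.6170 = 20.49 V.

V_out ≈ 20.5 V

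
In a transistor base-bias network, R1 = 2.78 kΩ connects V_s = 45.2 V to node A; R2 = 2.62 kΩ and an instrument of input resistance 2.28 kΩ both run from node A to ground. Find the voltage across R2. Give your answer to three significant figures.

R2 ‖ R_L = (2.62 × 2.28)/(2.62 + 2.28) = 1.219 kΩ.
Then V_out = V_s · R2'/(R1 + R2') = 45.2 × 1.219/3.999 = 13.78 V.
(Unloaded it would be 21.9 V; the load pulls it down.)

V_out ≈ 13.8 V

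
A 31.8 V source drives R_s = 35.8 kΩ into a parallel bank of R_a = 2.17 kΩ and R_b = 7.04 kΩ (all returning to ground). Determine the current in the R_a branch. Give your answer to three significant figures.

I ≈ 0.649 mA

Parallel bank: R_p = 1/(1/2.17 + 1/7.04) = 1.659 kΩ.
V_A = 31.8 × 1.659/37.46 = 1.408 V.
Branch current I = V_A/R_a = 1.408/2.17 = 0.6489 mA.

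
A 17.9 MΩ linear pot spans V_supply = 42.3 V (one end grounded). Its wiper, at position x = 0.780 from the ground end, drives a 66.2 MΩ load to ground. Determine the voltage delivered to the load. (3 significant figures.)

V_out ≈ 31.5 V

Split the track: R_lower = x·R_p = 13.96 MΩ, R_upper = (1−x)·R_p = 3.938 MΩ.
R_L loads the lower segment: effective lower R = 11.53 MΩ.
Loaded-divider output: V_out = 42.3 × 0.7454 = 31.53 V.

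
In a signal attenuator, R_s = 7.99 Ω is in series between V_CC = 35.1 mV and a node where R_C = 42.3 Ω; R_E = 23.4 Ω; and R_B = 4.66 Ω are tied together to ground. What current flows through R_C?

I ≈ 0.256 mA

Combine the parallel branches: R_p = (1/42.3 + 1/23.4 + 1/4.66)⁻¹ = 3.559 Ω.
V_A = 35.1 × 3.559/11.55 = 10.82 mV.
Branch current I = V_A/R_C = 10.82/42.3 = 0.2557 mA.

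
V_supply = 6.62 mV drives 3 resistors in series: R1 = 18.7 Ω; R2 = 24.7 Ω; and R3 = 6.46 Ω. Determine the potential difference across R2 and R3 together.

Total series resistance ΣR = 18.7 + 24.7 + 6.46 = 49.86 Ω.
R_{R2..R3} = 24.7 + 6.46 = 31.16 Ω.
Voltage divider: V = V_supply · (31.16 / 49.86) = 6.62 × 0.6249 = 4.137 mV.

V ≈ 4.14 mV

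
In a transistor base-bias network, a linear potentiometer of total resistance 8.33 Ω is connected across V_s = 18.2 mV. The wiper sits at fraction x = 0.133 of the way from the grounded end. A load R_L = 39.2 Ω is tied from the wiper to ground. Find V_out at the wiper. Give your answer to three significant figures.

V_out ≈ 2.36 mV

Split the track: R_lower = x·R_p = 1.108 Ω, R_upper = (1−x)·R_p = 7.222 Ω.
R_L loads the lower segment: effective lower R = 1.077 Ω.
V_out = 18.2 × 1.077/(7.222 + 1.077) = 2.363 mV.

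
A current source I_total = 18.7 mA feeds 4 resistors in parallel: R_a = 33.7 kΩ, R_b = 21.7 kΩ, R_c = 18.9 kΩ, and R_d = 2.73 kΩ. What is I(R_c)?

Total conductance ΣG = 1/33.7 + 1/21.7 + 1/18.9 + 1/2.73 = 0.4950 (units of 1/kΩ).
By the current-divider rule, I = I_total · G_k/ΣG = 18.7 × 0.1069 = 1.999 mA.

I ≈ 2.00 mA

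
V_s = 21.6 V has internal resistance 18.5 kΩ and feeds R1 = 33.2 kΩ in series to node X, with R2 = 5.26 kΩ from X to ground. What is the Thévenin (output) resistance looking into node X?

R_th ≈ 4.77 kΩ

R1' = 18.5 + 33.2 = 51.70 kΩ (source resistance + R1).
Zeroing V_s shorts the top of R1' to ground, so R_th = R1' ‖ R2 = 4.774 kΩ.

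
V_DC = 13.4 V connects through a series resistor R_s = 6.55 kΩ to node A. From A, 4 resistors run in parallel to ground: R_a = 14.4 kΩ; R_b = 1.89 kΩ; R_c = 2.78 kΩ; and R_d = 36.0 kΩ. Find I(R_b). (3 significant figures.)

Parallel bank: R_p = 1/(1/14.4 + 1/1.89 + 1/2.78 + 1/36.0) = 1.014 kΩ.
V_A by voltage divider: V_A = 13.4 × 1.014/(6.55 + 1.014) = 1.797 V.
I(R_b) = V_A / R_b = 1.797/1.89 = 0.9506 mA.

I ≈ 0.951 mA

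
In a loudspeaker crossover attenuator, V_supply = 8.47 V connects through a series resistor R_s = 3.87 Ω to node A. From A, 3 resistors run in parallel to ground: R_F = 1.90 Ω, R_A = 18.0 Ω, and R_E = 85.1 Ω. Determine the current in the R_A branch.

Parallel bank: R_p = 1/(1/1.90 + 1/18.0 + 1/85.1) = 1.685 Ω.
V_A = 8.47 × 1.685/5.555 = 2.569 V.
Branch current I = V_A/R_A = 2.569/18.0 = 0.1427 A.
(Equivalently: I_total = 1.525 A, then current-divider fraction G_k/ΣG = 0.09359.)

I ≈ 0.143 A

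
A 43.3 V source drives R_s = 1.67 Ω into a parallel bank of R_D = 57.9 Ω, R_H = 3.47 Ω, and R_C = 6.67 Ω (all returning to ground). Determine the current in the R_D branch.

Combine the parallel branches: R_p = (1/57.9 + 1/3.47 + 1/6.67)⁻¹ = 2.196 Ω.
V_A by voltage divider: V_A = 43.3 × 2.196/(1.67 + 2.196) = 24.60 V.
Branch current I = V_A/R_D = 24.60/57.9 = 0.4248 A.
(Check via current divider: I_total = 11.20 A; share G_k/ΣG = 0.03793 → same result.)

I ≈ 0.425 A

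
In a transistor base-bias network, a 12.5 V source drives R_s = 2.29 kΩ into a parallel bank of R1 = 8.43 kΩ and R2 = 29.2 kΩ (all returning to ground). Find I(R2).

Equivalent of the parallel group: R_p = 6.541 kΩ.
V_A = 12.5 × 6.541/8.831 = 9.259 V.
I(R2) = V_A / R2 = 9.259/29.2 = 0.3171 mA.

I ≈ 0.317 mA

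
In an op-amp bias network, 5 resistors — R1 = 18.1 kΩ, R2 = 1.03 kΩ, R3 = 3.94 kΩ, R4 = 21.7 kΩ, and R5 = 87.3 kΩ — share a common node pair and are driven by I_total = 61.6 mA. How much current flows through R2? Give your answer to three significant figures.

ΣG = 1/18.1 + 1/1.03 + 1/3.94 + 1/21.7 + 1/87.3 = 1.337.
R2 takes the fraction G_k/ΣG = 0.9709/1.337 = 0.7259, so I = 61.6 × 0.7259 = 44.72 mA.

I ≈ 44.7 mA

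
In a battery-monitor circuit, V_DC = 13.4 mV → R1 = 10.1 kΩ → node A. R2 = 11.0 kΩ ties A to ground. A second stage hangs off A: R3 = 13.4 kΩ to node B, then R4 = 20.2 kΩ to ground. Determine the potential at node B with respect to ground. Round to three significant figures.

V_B ≈ 3.63 mV

The second stage (R3 + R4 = 33.60 kΩ) loads node A in parallel with R2.
R2 ‖ (R3+R4) = 8.287 kΩ.
V_A = 13.4 × 8.287/(10.1 + 8.287) = 6.039 mV.
Stage 2 is unloaded, so V_B = V_A · R4/(R3+R4) = 6.039 × 20.2/33.60 = 3.631 mV.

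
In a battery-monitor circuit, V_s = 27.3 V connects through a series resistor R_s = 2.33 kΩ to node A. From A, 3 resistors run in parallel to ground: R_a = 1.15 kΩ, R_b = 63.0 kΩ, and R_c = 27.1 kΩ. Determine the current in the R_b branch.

Combine the parallel branches: R_p = (1/1.15 + 1/63.0 + 1/27.1)⁻¹ = 1.084 kΩ.
Node voltage V_A = V_s · R_p/(R_s + R_p) = 27.3 × 0.3176 = 8.669 V.
Branch current I = V_A/R_b = 8.669/63.0 = 0.1376 mA.

I ≈ 0.138 mA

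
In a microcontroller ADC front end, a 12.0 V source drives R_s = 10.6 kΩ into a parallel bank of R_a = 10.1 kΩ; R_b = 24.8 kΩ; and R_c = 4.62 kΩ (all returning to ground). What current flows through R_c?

Equivalent of the parallel group: R_p = 2.811 kΩ.
Node voltage V_A = V_CC · R_p/(R_s + R_p) = 12.0 × 0.2096 = 2.515 V.
Branch current I = V_A/R_c = 2.515/4.62 = 0.5444 mA.

I ≈ 0.544 mA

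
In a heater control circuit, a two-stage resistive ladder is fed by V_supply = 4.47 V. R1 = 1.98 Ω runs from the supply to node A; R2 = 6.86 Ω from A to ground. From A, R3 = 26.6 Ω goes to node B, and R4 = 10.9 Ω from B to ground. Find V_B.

Node A sees R2 in parallel with the series input of stage 2, R3 + R4 = 37.50 Ω.
Effective lower resistance at A: R2 ‖ 37.50 = 5.799 Ω.
So V_A = 4.47 × 0.7455 = 3.332 V.
V_B = V_A × 0.2907 = 0.9686 V.

V_B ≈ 0.969 V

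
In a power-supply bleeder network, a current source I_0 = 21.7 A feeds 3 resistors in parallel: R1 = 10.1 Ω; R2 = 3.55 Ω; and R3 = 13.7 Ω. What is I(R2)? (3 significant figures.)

I ≈ 13.5 A

ΣG = 1/10.1 + 1/3.55 + 1/13.7 = 0.4537.
R2 takes the fraction G_k/ΣG = 0.2817/0.4537 = 0.6209, so I = 21.7 × 0.6209 = 13.47 A.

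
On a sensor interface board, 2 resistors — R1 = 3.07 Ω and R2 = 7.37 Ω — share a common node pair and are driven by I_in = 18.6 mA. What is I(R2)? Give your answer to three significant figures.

For two parallel branches, I_k = I_in · (other R)/(sum of R).
I(R2) = 18.6 × 3.07/(3.07 + 7.37) = 18.6 × 0.2941 = 5.470 mA.

I ≈ 5.47 mA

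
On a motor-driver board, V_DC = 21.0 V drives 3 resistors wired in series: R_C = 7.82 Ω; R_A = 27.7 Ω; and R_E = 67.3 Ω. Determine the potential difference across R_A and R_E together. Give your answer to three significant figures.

V ≈ 19.4 V

ΣR = 7.82 + 27.7 + 67.3 = 102.8 Ω.
R_{R_A..R_E} = 27.7 + 67.3 = 95.00 Ω.
V = V_DC · R/ΣR = 21.0 × 0.9239 = 19.40 V.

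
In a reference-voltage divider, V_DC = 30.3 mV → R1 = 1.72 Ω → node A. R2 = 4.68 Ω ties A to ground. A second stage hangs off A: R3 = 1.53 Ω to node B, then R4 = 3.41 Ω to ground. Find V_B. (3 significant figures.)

V_B ≈ 12.2 mV

Node A sees R2 in parallel with the series input of stage 2, R3 + R4 = 4.940 Ω.
R2 ‖ (R3+R4) = 2.403 Ω.
V_A = 30.3 × 2.403/(1.72 + 2.403) = 17.66 mV.
V_B = V_A × 0.6903 = 12.19 mV.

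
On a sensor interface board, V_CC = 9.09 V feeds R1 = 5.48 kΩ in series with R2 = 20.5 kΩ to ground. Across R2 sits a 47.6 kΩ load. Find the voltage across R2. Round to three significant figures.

The load sits in parallel with R2, giving an effective lower resistance R2' = R2·R_L/(R2+R_L) = 14.33 kΩ.
Voltage divider with the loaded lower leg: V_out = 9.09 × 14.33/(5.48 + 14.33) = 9.09 × 0.7234 = 6.575 V.

V_out ≈ 6.58 V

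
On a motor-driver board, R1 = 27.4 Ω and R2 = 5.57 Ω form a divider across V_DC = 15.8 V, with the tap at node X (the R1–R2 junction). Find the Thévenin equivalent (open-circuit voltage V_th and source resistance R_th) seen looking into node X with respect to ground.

V_th is the unloaded tap voltage: V_DC · R2/(R1+R2) = 15.8 × 0.1689 = 2.669 V.
Zeroing V_DC shorts the top of R1 to ground, so R_th = R1 ‖ R2 = 4.629 Ω.

V_th ≈ 2.67 V, R_th ≈ 4.63 Ω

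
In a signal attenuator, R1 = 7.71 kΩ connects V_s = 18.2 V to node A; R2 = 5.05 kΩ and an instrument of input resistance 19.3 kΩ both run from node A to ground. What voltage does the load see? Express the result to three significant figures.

V_out ≈ 6.22 V

The load sits in parallel with R2, giving an effective lower resistance R2' = R2·R_L/(R2+R_L) = 4.003 kΩ.
Voltage divider with the loaded lower leg: V_out = 18.2 × 4.003/(7.71 + 4.003) = 18.2 × 0.3417 = 6.220 V.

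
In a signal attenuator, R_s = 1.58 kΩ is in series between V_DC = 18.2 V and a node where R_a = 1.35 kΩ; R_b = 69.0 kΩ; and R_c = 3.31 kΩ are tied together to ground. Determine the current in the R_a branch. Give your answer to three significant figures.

Combine the parallel branches: R_p = (1/1.35 + 1/69.0 + 1/3.31)⁻¹ = 0.9458 kΩ.
Node voltage V_A = V_DC · R_p/(R_s + R_p) = 18.2 × 0.3744 = 6.815 V.
Branch current I = V_A/R_a = 6.815/1.35 = 5.048 mA.

I ≈ 5.05 mA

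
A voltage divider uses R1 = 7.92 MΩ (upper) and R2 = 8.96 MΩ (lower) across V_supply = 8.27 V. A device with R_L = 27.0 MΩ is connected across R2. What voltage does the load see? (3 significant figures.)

V_out ≈ 3.80 V

The load sits in parallel with R2, giving an effective lower resistance R2' = R2·R_L/(R2+R_L) = 6.727 MΩ.
Then V_out = V_supply · R2'/(R1 + R2') = 8.27 × 6.727/14.65 = 3.798 V.
(Unloaded it would be 4.39 V; the load pulls it down.)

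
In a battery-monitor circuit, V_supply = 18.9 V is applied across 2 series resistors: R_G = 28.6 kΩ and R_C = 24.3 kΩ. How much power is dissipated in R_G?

P ≈ 3.65 mW

The common current is I = 18.9/52.90 = 0.3573 mA.
P = I²R = 0.1276 × 28.6 = 3.651 mW.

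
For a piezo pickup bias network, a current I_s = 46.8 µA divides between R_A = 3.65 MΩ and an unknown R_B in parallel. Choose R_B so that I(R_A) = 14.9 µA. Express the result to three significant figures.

In a two-way split, I_A/I_s = R_B/(R_A + R_B).
14.9/46.8 = R_B/(R_A + R_B) → R_B = R_A · (0.3184)/(1 − 0.3184) = 3.65 × 0.4671 = 1.705 MΩ.

R_B ≈ 1.70 MΩ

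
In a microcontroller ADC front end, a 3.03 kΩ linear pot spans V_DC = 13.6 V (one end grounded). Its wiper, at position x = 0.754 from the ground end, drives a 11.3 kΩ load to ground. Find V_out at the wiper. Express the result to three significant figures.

V_out ≈ 9.77 V

Lower segment x·R_p = 2.285 kΩ; upper segment (1−x)·R_p = 0.7454 kΩ.
R_L loads the lower segment: effective lower R = 1.900 kΩ.
V_out = 13.6 × 1.900/(0.7454 + 1.900) = 9.769 V.
(Unloaded: V_out = x·V_DC = 10.3 V.)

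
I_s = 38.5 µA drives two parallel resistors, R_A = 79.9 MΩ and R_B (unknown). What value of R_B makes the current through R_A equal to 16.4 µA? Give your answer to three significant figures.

In a two-way split, I_A/I_s = R_B/(R_A + R_B).
With f = 0.4260, R_B = R_A · f/(1−f) = 79.9 × 0.7421 = 59.29 MΩ.

R_B ≈ 59.3 MΩ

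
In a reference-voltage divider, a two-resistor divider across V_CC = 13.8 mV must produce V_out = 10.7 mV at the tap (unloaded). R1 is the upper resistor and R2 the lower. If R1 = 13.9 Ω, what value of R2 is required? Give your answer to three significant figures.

R2 ≈ 48.0 Ω

V_out/V_CC = R2/(R1+R2) = 0.7754.
So R2 = R1 · V_out/(V_CC − V_out) = 13.9 × 10.7/(13.8 − 10.7) = 13.9 × 3.452 = 47.98 Ω.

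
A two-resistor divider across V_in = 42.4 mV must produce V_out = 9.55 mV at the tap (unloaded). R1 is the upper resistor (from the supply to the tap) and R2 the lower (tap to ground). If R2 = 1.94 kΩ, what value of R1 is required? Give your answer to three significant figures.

R1 ≈ 6.67 kΩ

The divider ratio is R2/(R1+R2) = 9.55/42.4 = 0.2252.
R1 = R2·(1/k − 1) = 1.94 × 3.440 = 6.673 kΩ.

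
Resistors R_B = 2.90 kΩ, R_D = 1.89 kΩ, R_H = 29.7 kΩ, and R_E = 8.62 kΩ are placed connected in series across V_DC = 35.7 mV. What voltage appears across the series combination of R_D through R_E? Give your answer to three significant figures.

V ≈ 33.3 mV

Series total: ΣR = 2.90 + 1.89 + 29.7 + 8.62 = 43.11 kΩ.
R_{R_D..R_E} = 1.89 + 29.7 + 8.62 = 40.21 kΩ.
By the voltage-divider rule, V = 35.7 × 40.21/43.11 = 33.30 mV.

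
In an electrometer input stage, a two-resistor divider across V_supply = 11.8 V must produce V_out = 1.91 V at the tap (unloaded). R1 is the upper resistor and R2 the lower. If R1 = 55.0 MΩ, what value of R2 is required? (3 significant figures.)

The divider ratio is R2/(R1+R2) = 1.91/11.8 = 0.1619.
Rearranging, R2 = R1·k/(1−k) = 55.0 × 0.1931 = 10.62 MΩ.

R2 ≈ 10.6 MΩ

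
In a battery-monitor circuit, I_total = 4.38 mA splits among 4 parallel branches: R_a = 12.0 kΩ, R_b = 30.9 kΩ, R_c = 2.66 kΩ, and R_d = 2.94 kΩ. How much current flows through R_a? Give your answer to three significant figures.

I ≈ 0.439 mA

ΣG = 1/12.0 + 1/30.9 + 1/2.66 + 1/2.94 = 0.8318.
By the current-divider rule, I = I_total · G_k/ΣG = 4.38 × 0.1002 = 0.4388 mA.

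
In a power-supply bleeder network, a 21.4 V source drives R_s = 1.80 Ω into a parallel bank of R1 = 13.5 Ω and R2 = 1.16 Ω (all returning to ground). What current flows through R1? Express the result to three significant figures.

Parallel bank: R_p = 1/(1/13.5 + 1/1.16) = 1.068 Ω.
V_A = 21.4 × 1.068/2.868 = 7.970 V.
Branch current I = V_A/R1 = 7.970/13.5 = 0.5904 A.

I ≈ 0.590 A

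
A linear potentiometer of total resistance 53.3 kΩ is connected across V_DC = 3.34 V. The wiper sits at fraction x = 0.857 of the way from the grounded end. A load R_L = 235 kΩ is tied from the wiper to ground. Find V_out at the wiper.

Lower segment x·R_p = 45.68 kΩ; upper segment (1−x)·R_p = 7.622 kΩ.
(x·R_p) ‖ R_L = 38.24 kΩ.
Then V_out = V_DC · 38.24/(7.622 + 38.24) = 2.785 V.
(Unloaded: V_out = x·V_DC = 2.86 V.)

V_out ≈ 2.78 V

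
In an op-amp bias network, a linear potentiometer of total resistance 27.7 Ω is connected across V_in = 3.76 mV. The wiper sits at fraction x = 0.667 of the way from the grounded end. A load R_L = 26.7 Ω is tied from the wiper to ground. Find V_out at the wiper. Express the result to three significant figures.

V_out ≈ 2.04 mV

Split the track: R_lower = x·R_p = 18.48 Ω, R_upper = (1−x)·R_p = 9.224 Ω.
Lower segment in parallel with the load: 18.48 ‖ 26.7 = 10.92 Ω.
Then V_out = V_in · 10.92/(9.224 + 10.92) = 2.038 mV.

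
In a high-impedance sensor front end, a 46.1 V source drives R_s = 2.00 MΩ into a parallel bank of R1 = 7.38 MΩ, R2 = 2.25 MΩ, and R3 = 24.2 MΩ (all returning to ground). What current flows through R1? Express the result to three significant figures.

I ≈ 2.79 µA

Equivalent of the parallel group: R_p = 1.610 MΩ.
V_A by voltage divider: V_A = 46.1 × 1.610/(2.00 + 1.610) = 20.56 V.
Branch current I = V_A/R1 = 20.56/7.38 = 2.786 µA.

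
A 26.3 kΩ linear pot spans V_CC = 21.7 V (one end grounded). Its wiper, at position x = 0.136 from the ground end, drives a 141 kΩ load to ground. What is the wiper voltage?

V_out ≈ 2.89 V

The pot divides into 22.72 kΩ above the wiper and 3.577 kΩ below.
R_L loads the lower segment: effective lower R = 3.488 kΩ.
Loaded-divider output: V_out = 21.7 × 0.1331 = 2.888 V.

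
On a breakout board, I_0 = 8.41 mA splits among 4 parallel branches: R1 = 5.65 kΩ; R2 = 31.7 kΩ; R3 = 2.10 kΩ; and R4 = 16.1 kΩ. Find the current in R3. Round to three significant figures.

Total conductance ΣG = 1/5.65 + 1/31.7 + 1/2.10 + 1/16.1 = 0.7468 (units of 1/kΩ).
By the current-divider rule, I = I_0 · G_k/ΣG = 8.41 × 0.6376 = 5.362 mA.

I ≈ 5.36 mA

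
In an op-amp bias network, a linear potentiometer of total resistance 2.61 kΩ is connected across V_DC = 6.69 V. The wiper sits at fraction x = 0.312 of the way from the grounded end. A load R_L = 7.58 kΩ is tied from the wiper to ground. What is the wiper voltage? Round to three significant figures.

V_out ≈ 1.94 V

The pot divides into 1.796 kΩ above the wiper and 0.8143 kΩ below.
(x·R_p) ‖ R_L = 0.7353 kΩ.
V_out = 6.69 × 0.7353/(1.796 + 0.7353) = 1.944 V.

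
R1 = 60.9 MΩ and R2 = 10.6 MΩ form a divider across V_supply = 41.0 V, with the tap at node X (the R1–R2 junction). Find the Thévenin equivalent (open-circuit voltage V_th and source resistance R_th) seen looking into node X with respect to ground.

Open-circuit (no load on X): V_th = V_supply · R2/(R1 + R2) = 41.0 × 10.6/(60.90 + 10.6) = 6.078 V.
Looking into X with the source shorted: R_th = R1·R2/(R1+R2) = 60.90 × 10.6/71.50 = 9.029 MΩ.

V_th ≈ 6.08 V, R_th ≈ 9.03 MΩ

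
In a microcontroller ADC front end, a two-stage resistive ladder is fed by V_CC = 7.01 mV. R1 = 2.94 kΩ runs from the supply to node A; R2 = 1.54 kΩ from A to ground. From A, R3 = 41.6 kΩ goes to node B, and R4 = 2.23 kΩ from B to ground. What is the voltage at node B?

V_B ≈ 0.120 mV

Node A sees R2 in parallel with the series input of stage 2, R3 + R4 = 43.83 kΩ.
R2 ‖ (R3+R4) = 1.488 kΩ.
V_A = 7.01 × 1.488/(2.94 + 1.488) = 2.355 mV.
Then the unloaded second divider: V_B = V_A × R4/(R3+R4) = 2.355 × 0.05088 = 0.1198 mV.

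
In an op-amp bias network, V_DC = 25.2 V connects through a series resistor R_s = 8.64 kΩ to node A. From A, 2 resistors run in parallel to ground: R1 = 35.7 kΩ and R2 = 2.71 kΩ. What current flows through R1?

Parallel bank: R_p = 1/(1/35.7 + 1/2.71) = 2.519 kΩ.
Node voltage V_A = V_DC · R_p/(R_s + R_p) = 25.2 × 0.2257 = 5.688 V.
I(R1) = V_A / R1 = 5.688/35.7 = 0.1593 mA.

I ≈ 0.159 mA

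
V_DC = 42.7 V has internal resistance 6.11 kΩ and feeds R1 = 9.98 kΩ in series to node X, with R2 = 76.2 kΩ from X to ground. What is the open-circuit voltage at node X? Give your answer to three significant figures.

R1' = 6.11 + 9.98 = 16.09 kΩ (source resistance + R1).
V_th is the unloaded tap voltage: V_DC · R2/(R1'+R2) = 42.7 × 0.8257 = 35.26 V.

V_th ≈ 35.3 V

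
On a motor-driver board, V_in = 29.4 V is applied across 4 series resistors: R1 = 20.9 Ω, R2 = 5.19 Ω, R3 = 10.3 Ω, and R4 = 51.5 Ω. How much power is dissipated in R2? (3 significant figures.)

P ≈ 0.581 W

ΣR = 87.89 Ω → I = 29.4/87.89 = 0.3345 A.
P(R2) = I²·R2 = (0.3345)² × 5.19 = 0.5807 W.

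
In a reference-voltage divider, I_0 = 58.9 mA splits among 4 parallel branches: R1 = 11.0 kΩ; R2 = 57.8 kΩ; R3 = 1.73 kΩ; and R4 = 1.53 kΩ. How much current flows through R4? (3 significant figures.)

I ≈ 28.7 mA

Total conductance ΣG = 1/11.0 + 1/57.8 + 1/1.73 + 1/1.53 = 1.340 (units of 1/kΩ).
R4 takes the fraction G_k/ΣG = 0.6536/1.340 = 0.4878, so I = 58.9 × 0.4878 = 28.73 mA.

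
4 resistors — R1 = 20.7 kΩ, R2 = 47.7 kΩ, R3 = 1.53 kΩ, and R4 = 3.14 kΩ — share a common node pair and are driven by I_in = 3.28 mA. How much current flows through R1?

ΣG = 1/20.7 + 1/47.7 + 1/1.53 + 1/3.14 = 1.041.
Current divider: I(R1) = I_in · G_k/ΣG = 3.28 × (0.04831/1.041) = 3.28 × 0.04639 = 0.1522 mA.

I ≈ 0.152 mA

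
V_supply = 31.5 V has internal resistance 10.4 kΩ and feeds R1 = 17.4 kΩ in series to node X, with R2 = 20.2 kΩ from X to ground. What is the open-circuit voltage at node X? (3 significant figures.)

V_th ≈ 13.3 V

R1' = 10.4 + 17.4 = 27.80 kΩ (source resistance + R1).
With X open, the divider is unloaded: V_th = 31.5 × 20.2/48.00 = 13.26 V.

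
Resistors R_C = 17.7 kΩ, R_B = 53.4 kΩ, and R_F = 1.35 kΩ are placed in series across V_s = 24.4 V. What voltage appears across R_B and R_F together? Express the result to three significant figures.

ΣR = 17.7 + 53.4 + 1.35 = 72.45 kΩ.
R_{R_B..R_F} = 53.4 + 1.35 = 54.75 kΩ.
Voltage divider: V = V_s · (54.75 / 72.45) = 24.4 × 0.7557 = 18.44 V.

V ≈ 18.4 V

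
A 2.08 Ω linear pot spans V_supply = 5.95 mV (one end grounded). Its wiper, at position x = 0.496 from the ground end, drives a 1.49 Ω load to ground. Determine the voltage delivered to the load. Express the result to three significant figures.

Lower segment x·R_p = 1.032 Ω; upper segment (1−x)·R_p = 1.048 Ω.
(x·R_p) ‖ R_L = 0.6096 Ω.
Loaded-divider output: V_out = 5.95 × 0.3677 = 2.188 mV.

V_out ≈ 2.19 mV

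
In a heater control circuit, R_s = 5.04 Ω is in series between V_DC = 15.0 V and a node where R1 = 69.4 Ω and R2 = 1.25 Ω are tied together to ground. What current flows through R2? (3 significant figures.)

I ≈ 2.35 A

Combine the parallel branches: R_p = (1/69.4 + 1/1.25)⁻¹ = 1.228 Ω.
V_A by voltage divider: V_A = 15.0 × 1.228/(5.04 + 1.228) = 2.939 V.
Branch current I = V_A/R2 = 2.939/1.25 = 2.351 A.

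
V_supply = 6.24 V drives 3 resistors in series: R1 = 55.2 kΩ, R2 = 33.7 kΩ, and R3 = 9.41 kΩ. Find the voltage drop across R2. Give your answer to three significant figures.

Series total: ΣR = 55.2 + 33.7 + 9.41 = 98.31 kΩ.
By the voltage-divider rule, V = 6.24 × 33.70/98.31 = 2.139 V.

V ≈ 2.14 V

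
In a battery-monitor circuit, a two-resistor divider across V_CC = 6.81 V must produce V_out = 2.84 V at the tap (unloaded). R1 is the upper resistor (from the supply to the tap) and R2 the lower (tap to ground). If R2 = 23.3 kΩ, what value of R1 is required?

R1 ≈ 32.6 kΩ

Required fraction k = V_out/V_CC = 0.4170.
R1 = R2·(1/k − 1) = 23.3 × 1.398 = 32.57 kΩ.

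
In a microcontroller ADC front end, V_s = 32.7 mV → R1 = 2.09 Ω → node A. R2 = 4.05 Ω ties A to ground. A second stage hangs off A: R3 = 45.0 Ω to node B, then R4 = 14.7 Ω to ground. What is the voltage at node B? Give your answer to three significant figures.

V_B ≈ 5.19 mV

Node A sees R2 in parallel with the series input of stage 2, R3 + R4 = 59.70 Ω.
R2 ‖ (R3+R4) = 3.793 Ω.
V_A = 32.7 × 3.793/(2.09 + 3.793) = 21.08 mV.
Stage 2 is unloaded, so V_B = V_A · R4/(R3+R4) = 21.08 × 14.7/59.70 = 5.191 mV.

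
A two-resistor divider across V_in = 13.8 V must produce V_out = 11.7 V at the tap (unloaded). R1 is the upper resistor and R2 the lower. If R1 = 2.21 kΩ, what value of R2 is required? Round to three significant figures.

V_out/V_in = R2/(R1+R2) = 0.8478.
So R2 = R1 · V_out/(V_in − V_out) = 2.21 × 11.7/(13.8 − 11.7) = 2.21 × 5.571 = 12.31 kΩ.

R2 ≈ 12.3 kΩ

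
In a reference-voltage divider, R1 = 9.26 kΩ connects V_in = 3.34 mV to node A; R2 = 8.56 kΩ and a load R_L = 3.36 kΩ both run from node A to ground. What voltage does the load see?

The load sits in parallel with R2, giving an effective lower resistance R2' = R2·R_L/(R2+R_L) = 2.413 kΩ.
Now apply the divider: V_out = 3.34 × 0.2067 = 0.6904 mV.
(Unloaded it would be 1.60 mV; the load pulls it down.)

V_out ≈ 0.690 mV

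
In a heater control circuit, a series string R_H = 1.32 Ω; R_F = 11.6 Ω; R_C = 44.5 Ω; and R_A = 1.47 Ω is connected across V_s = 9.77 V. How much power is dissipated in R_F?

P ≈ 0.319 W

The common current is I = 9.77/58.89 = 0.1659 A.
P(R_F) = I²·R_F = (0.1659)² × 11.6 = 0.3193 W.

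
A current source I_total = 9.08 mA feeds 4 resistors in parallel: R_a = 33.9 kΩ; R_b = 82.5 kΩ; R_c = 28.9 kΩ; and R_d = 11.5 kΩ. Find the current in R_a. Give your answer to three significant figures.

Conductances: ΣG = 1/33.9 + 1/82.5 + 1/28.9 + 1/11.5 = 0.1632 (1/kΩ).
Current divider: I(R_a) = I_total · G_k/ΣG = 9.08 × (0.02950/0.1632) = 9.08 × 0.1808 = 1.641 mA.

I ≈ 1.64 mA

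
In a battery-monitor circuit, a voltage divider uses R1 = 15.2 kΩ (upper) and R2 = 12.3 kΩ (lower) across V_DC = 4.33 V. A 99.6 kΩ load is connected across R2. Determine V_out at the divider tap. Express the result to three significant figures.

V_out ≈ 1.81 V

First combine the lower leg with the load: R2 ‖ R_L = 10.95 kΩ.
Voltage divider with the loaded lower leg: V_out = 4.33 × 10.95/(15.2 + 10.95) = 4.33 × 0.4187 = 1.813 V.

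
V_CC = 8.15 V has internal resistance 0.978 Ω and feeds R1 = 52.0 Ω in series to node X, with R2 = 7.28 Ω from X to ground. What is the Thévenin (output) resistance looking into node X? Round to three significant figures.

R1' = 0.978 + 52.0 = 52.98 Ω (source resistance + R1).
With V_CC suppressed (replaced by a short), R_th = R1' ‖ R2 = (52.98 × 7.28)/(52.98 + 7.28) = 6.400 Ω.

R_th ≈ 6.40 Ω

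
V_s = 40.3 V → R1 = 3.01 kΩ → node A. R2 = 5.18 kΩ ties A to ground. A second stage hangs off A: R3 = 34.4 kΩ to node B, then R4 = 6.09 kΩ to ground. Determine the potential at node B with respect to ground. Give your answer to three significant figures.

Node A sees R2 in parallel with the series input of stage 2, R3 + R4 = 40.49 kΩ.
R2 ‖ (R3+R4) = 4.592 kΩ.
V_A = 40.3 × 4.592/(3.01 + 4.592) = 24.34 V.
Stage 2 is unloaded, so V_B = V_A · R4/(R3+R4) = 24.34 × 6.09/40.49 = 3.662 V.

V_B ≈ 3.66 V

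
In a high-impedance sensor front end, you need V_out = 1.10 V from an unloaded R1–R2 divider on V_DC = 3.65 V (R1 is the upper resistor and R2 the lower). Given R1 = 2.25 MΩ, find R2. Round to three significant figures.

Required fraction k = V_out/V_DC = 0.3014.
Rearranging, R2 = R1·k/(1−k) = 2.25 × 0.4314 = 0.9706 MΩ.

R2 ≈ 0.971 MΩ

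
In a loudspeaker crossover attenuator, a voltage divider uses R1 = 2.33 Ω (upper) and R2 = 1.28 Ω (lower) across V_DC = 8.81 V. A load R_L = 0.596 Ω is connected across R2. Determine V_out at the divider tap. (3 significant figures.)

V_out ≈ 1.31 V

R2 ‖ R_L = (1.28 × 0.596)/(1.28 + 0.596) = 0.4067 Ω.
Now apply the divider: V_out = 8.81 × 0.1486 = 1.309 V.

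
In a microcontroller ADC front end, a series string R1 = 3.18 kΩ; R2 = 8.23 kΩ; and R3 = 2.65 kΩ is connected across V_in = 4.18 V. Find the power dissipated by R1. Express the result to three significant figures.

The common current is I = 4.18/14.06 = 0.2973 mA.
V(R1) = I·R = 0.9454 V; P = V·I = 0.9454 × 0.2973 = 0.2811 mW.

P ≈ 0.281 mW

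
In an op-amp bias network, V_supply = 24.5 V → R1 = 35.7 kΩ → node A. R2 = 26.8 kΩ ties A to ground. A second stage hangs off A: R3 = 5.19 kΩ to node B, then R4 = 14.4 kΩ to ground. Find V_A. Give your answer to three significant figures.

Node A sees R2 in parallel with the series input of stage 2, R3 + R4 = 19.59 kΩ.
R2 ‖ (R3+R4) = 11.32 kΩ.
So V_A = 24.5 × 0.2407 = 5.897 V.

V_A ≈ 5.90 V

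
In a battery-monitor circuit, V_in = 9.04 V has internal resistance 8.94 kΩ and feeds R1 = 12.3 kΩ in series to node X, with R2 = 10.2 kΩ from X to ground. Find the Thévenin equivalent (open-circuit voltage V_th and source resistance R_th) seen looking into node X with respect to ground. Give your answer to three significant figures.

V_th ≈ 2.93 V, R_th ≈ 6.89 kΩ

R1' = 8.94 + 12.3 = 21.24 kΩ (source resistance + R1).
Open-circuit (no load on X): V_th = V_in · R2/(R1' + R2) = 9.04 × 10.2/(21.24 + 10.2) = 2.933 V.
With V_in suppressed (replaced by a short), R_th = R1' ‖ R2 = (21.24 × 10.2)/(21.24 + 10.2) = 6.891 kΩ.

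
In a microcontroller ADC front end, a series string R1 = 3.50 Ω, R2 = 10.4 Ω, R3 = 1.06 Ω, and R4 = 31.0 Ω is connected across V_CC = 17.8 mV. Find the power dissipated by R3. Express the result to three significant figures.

The common current is I = 17.8/45.96 = 0.3873 mA.
P = I²R = 0.1500 × 1.06 = 0.1590 µW.

P ≈ 0.159 µW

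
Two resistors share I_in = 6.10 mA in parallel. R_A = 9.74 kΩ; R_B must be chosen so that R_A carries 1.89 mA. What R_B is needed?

R_B ≈ 4.37 kΩ

Two-branch current divider: I_A = I_in · R_B/(R_A + R_B).
1.89/6.10 = R_B/(R_A + R_B) → R_B = R_A · (0.3098)/(1 − 0.3098) = 9.74 × 0.4489 = 4.373 kΩ.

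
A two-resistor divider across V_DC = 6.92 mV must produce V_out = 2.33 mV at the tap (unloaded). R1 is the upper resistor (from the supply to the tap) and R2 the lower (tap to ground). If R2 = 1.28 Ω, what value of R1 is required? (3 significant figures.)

R1 ≈ 2.52 Ω

Required fraction k = V_out/V_DC = 0.3367.
R1 = R2·(1/k − 1) = 1.28 × 1.970 = 2.522 Ω.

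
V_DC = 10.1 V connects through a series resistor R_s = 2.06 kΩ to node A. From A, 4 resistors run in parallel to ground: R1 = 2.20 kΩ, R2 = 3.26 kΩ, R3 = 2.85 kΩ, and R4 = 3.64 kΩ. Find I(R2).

I ≈ 0.803 mA

Combine the parallel branches: R_p = (1/2.20 + 1/3.26 + 1/2.85 + 1/3.64)⁻¹ = 0.7210 kΩ.
Node voltage V_A = V_DC · R_p/(R_s + R_p) = 10.1 × 0.2593 = 2.619 V.
I(R2) = V_A / R2 = 2.619/3.26 = 0.8033 mA.
(Check via current divider: I_total = 3.632 mA; share G_k/ΣG = 0.2212 → same result.)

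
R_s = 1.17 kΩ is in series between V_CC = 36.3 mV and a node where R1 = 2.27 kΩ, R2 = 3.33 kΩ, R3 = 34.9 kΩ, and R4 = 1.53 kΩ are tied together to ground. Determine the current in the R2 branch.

Combine the parallel branches: R_p = (1/2.27 + 1/3.33 + 1/34.9 + 1/1.53)⁻¹ = 0.7027 kΩ.
V_A = 36.3 × 0.7027/1.873 = 13.62 mV.
Branch current I = V_A/R2 = 13.62/3.33 = 4.090 µA.

I ≈ 4.09 µA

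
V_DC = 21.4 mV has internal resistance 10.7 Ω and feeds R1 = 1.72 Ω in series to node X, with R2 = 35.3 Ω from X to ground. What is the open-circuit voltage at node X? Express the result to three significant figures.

R1' = 10.7 + 1.72 = 12.42 Ω (source resistance + R1).
With X open, the divider is unloaded: V_th = 21.4 × 35.3/47.72 = 15.83 mV.

V_th ≈ 15.8 mV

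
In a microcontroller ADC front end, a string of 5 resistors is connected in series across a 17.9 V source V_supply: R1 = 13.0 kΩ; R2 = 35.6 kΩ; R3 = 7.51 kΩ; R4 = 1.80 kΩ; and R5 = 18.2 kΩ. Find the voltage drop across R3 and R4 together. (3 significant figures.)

V ≈ 2.19 V

Total series resistance ΣR = 13.0 + 35.6 + 7.51 + 1.80 + 18.2 = 76.11 kΩ.
R_{R3..R4} = 7.51 + 1.80 = 9.310 kΩ.
By the voltage-divider rule, V = 17.9 × 9.310/76.11 = 2.190 V.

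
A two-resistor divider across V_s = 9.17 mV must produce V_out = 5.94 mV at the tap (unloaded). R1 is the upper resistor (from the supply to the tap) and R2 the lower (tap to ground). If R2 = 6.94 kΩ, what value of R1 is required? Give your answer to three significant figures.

Required fraction k = V_out/V_s = 0.6478.
R1 = R2·(1/k − 1) = 6.94 × 0.5438 = 3.774 kΩ.

R1 ≈ 3.77 kΩ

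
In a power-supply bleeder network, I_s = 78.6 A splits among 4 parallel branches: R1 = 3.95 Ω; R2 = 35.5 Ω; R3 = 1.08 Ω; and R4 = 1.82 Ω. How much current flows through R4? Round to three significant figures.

I ≈ 24.6 A

Total conductance ΣG = 1/3.95 + 1/35.5 + 1/1.08 + 1/1.82 = 1.757 (units of 1/Ω).
By the current-divider rule, I = I_s · G_k/ΣG = 78.6 × 0.3128 = 24.58 A.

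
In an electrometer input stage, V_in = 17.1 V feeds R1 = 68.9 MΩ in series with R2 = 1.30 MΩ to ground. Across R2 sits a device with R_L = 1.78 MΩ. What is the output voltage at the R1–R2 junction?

The load sits in parallel with R2, giving an effective lower resistance R2' = R2·R_L/(R2+R_L) = 0.7513 MΩ.
Voltage divider with the loaded lower leg: V_out = 17.1 × 0.7513/(68.9 + 0.7513) = 17.1 × 0.01079 = 0.1845 V.

V_out ≈ 0.184 V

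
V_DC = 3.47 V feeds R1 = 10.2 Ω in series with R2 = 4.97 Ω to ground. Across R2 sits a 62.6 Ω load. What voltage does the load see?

R2 ‖ R_L = (4.97 × 62.6)/(4.97 + 62.6) = 4.604 Ω.
Now apply the divider: V_out = 3.47 × 0.3110 = 1.079 V.

V_out ≈ 1.08 V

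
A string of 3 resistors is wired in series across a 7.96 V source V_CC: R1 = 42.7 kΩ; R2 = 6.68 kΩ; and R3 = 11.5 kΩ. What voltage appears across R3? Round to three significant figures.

V ≈ 1.50 V

Total series resistance ΣR = 42.7 + 6.68 + 11.5 = 60.88 kΩ.
By the voltage-divider rule, V = 7.96 × 11.50/60.88 = 1.504 V.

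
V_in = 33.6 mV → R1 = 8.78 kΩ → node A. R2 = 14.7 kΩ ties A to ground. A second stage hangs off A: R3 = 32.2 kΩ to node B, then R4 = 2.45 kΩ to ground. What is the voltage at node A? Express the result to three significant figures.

V_A ≈ 18.2 mV

Node A sees R2 in parallel with the series input of stage 2, R3 + R4 = 34.65 kΩ.
R2 ‖ (R3+R4) = 10.32 kΩ.
First divider: V_A = V_in · 10.32/(8.78 + 10.32) = 18.16 mV.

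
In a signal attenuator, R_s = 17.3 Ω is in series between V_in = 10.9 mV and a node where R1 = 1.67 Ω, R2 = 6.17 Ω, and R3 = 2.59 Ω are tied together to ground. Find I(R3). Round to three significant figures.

I ≈ 0.202 mA

Parallel bank: R_p = 1/(1/1.67 + 1/6.17 + 1/2.59) = 0.8719 Ω.
Node voltage V_A = V_in · R_p/(R_s + R_p) = 10.9 × 0.04798 = 0.5230 mV.
Branch current I = V_A/R3 = 0.5230/2.59 = 0.2019 mA.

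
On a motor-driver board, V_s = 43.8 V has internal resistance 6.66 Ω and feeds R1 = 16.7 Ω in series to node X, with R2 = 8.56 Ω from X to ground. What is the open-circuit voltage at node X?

V_th ≈ 11.7 V

R1' = 6.66 + 16.7 = 23.36 Ω (source resistance + R1).
Open-circuit (no load on X): V_th = V_s · R2/(R1' + R2) = 43.8 × 8.56/(23.36 + 8.56) = 11.75 V.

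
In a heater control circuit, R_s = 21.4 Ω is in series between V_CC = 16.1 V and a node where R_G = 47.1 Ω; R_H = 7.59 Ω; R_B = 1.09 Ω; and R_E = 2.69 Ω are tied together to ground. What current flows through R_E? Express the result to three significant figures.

Combine the parallel branches: R_p = (1/47.1 + 1/7.59 + 1/1.09 + 1/2.69)⁻¹ = 0.6934 Ω.
V_A = 16.1 × 0.6934/22.09 = 0.5053 V.
Branch current I = V_A/R_E = 0.5053/2.69 = 0.1878 A.

I ≈ 0.188 A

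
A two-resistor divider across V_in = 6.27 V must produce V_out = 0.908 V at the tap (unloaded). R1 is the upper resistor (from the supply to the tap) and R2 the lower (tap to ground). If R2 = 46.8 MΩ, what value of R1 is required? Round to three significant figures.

R1 ≈ 276 MΩ

The divider ratio is R2/(R1+R2) = 0.908/6.27 = 0.1448.
So R1 = R2 · (V_in/V_out − 1) = 46.8 × (6.27/0.908 − 1) = 46.8 × 5.905 = 276.4 MΩ.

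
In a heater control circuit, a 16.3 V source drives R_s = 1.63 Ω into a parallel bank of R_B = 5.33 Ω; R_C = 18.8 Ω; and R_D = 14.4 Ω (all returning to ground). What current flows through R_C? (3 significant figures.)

I ≈ 0.576 A

Combine the parallel branches: R_p = (1/5.33 + 1/18.8 + 1/14.4)⁻¹ = 3.223 Ω.
V_A by voltage divider: V_A = 16.3 × 3.223/(1.63 + 3.223) = 10.83 V.
I(R_C) = V_A / R_C = 10.83/18.8 = 0.5758 A.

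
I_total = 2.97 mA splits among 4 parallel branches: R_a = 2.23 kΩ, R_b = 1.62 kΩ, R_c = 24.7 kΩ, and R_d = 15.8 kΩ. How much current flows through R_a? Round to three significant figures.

ΣG = 1/2.23 + 1/1.62 + 1/24.7 + 1/15.8 = 1.169.
Current divider: I(R_a) = I_total · G_k/ΣG = 2.97 × (0.4484/1.169) = 2.97 × 0.3834 = 1.139 mA.

I ≈ 1.14 mA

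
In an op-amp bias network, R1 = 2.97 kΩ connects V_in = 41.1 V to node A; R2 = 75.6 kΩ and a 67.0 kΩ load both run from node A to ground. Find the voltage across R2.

First combine the lower leg with the load: R2 ‖ R_L = 35.52 kΩ.
Then V_out = V_in · R2'/(R1 + R2') = 41.1 × 35.52/38.49 = 37.93 V.
(Unloaded it would be 39.5 V; the load pulls it down.)

V_out ≈ 37.9 V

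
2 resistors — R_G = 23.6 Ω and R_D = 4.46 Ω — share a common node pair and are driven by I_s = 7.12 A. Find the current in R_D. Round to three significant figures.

With just two branches, the current splits inversely with resistance.
So I = 7.12 × 23.6/28.06 = 5.988 A.

I ≈ 5.99 A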